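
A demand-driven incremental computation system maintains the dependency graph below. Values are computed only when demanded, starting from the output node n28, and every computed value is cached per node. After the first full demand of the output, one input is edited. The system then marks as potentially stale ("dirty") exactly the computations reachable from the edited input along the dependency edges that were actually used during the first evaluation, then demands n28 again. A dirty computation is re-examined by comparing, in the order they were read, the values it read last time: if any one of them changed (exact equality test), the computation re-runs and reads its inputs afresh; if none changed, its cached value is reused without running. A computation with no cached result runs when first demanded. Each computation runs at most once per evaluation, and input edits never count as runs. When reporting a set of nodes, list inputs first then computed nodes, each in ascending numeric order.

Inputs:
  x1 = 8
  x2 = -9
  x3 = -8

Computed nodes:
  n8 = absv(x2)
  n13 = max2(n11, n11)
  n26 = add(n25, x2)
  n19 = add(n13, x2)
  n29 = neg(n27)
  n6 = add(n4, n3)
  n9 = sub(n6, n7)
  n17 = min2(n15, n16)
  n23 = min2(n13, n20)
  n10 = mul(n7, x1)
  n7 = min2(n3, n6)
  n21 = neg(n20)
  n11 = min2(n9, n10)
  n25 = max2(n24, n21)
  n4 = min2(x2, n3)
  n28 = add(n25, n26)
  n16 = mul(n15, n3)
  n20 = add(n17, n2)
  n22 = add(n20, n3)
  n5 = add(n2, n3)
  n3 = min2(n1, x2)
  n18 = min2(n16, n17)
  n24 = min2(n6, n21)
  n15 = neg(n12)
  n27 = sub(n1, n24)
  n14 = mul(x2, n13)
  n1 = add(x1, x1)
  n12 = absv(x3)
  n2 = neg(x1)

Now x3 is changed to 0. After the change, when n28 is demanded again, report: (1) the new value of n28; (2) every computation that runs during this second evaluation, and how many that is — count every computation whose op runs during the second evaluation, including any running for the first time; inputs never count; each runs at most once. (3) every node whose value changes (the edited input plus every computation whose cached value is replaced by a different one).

First evaluation (everything demanded from the output):
  n1 = add(8, 8) = 16
  n2 = neg(8) = -8
  n3 = min2(16, -9) = -9
  n4 = min2(-9, -9) = -9
  n6 = add(-9, -9) = -18
  n12 = absv(-8) = 8
  n15 = neg(8) = -8
  n16 = mul(-8, -9) = 72
  n17 = min2(-8, 72) = -8
  n20 = add(-8, -8) = -16
  n21 = neg(-16) = 16
  n24 = min2(-18, 16) = -18
  n25 = max2(-18, 16) = 16
  n26 = add(16, -9) = 7
  n28 = add(16, 7) = 23

Propagation after the edit:
  n12: runs — x3 -8->0; result 0.
  n15: runs — n12 8->0; result 0.
  n16: runs — n15 -8->0; result 0.
  n17: runs — n15 -8->0; n16 72->0; result 0.
  n20: runs — n17 -8->0; result -8.
  n21: runs — n20 -16->-8; result 8.
  n24: runs — n21 16->8; result -18 (same value as before).
  n25: runs — n21 16->8; result 8.
  n26: runs — n25 16->8; result -1.
  n28: runs — n25 16->8; n26 7->-1; result 7.

New value of n28: 7.
Computations that run: n12, n15, n16, n17, n20, n21, n24, n25, n26, n28 — 10 in total.
Values that change: x3, n12, n15, n16, n17, n20, n21, n25, n26, n28.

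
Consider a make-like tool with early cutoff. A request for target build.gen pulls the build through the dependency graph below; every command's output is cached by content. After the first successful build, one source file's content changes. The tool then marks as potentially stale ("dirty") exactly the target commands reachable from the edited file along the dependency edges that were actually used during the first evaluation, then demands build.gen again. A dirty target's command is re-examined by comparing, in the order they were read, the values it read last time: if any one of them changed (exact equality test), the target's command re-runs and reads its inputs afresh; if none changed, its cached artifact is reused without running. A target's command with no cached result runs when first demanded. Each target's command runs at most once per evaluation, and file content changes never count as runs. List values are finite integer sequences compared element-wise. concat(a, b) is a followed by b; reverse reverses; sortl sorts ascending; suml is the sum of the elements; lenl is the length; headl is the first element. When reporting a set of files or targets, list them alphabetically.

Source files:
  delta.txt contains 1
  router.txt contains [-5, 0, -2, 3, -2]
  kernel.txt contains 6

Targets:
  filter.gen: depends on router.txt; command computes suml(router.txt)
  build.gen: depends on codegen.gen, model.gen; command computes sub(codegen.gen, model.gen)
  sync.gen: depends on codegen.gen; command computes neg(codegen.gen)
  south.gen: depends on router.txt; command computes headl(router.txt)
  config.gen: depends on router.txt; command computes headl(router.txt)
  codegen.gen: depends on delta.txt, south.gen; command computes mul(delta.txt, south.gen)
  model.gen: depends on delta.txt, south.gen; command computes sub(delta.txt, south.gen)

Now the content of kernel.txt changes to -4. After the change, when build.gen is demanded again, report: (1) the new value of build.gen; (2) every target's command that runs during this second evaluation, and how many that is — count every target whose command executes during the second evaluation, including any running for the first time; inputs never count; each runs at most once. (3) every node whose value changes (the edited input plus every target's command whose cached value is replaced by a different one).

Demanding build.gen again yields -11.
0 target commands run: none.
The nodes whose values change: kernel.txt.
Note the shortcut — nothing in the graph depends on kernel.txt at all, so no recomputation happens.

First demand of the output computes:
  south.gen = headl([-5, 0, -2, 3, -2]) = -5
  codegen.gen = mul(1, -5) = -5
  model.gen = sub(1, -5) = 6
  build.gen = sub(-5, 6) = -11

After the edit, cleaning proceeds:
  no node depends on kernel.txt at all; the second demand re-runs nothing.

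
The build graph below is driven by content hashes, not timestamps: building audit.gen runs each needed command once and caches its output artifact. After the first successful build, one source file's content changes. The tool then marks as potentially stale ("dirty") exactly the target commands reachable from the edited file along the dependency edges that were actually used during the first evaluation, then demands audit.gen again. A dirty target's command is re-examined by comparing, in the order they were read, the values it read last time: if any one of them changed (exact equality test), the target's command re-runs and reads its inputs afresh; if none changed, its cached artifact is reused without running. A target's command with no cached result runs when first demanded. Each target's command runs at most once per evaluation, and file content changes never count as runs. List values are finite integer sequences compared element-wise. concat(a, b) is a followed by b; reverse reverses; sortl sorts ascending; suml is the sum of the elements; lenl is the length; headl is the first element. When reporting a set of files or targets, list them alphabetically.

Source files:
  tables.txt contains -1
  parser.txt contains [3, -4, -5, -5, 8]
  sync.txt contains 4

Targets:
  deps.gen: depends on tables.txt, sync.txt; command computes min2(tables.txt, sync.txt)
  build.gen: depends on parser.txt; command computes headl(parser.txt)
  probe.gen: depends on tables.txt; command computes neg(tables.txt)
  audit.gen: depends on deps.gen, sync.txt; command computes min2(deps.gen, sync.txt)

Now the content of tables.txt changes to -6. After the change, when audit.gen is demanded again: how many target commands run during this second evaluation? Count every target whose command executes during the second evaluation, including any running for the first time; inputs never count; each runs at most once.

Run set: audit.gen, deps.gen (2 run).

Initial pass — values computed on the first demand:
  deps.gen = min2(-1, 4) = -1
  audit.gen = min2(-1, 4) = -1

Second demand — change propagation:
  deps.gen: re-runs because tables.txt -1->-6; new result -6.
  audit.gen: re-runs because deps.gen -1->-6; new result -6.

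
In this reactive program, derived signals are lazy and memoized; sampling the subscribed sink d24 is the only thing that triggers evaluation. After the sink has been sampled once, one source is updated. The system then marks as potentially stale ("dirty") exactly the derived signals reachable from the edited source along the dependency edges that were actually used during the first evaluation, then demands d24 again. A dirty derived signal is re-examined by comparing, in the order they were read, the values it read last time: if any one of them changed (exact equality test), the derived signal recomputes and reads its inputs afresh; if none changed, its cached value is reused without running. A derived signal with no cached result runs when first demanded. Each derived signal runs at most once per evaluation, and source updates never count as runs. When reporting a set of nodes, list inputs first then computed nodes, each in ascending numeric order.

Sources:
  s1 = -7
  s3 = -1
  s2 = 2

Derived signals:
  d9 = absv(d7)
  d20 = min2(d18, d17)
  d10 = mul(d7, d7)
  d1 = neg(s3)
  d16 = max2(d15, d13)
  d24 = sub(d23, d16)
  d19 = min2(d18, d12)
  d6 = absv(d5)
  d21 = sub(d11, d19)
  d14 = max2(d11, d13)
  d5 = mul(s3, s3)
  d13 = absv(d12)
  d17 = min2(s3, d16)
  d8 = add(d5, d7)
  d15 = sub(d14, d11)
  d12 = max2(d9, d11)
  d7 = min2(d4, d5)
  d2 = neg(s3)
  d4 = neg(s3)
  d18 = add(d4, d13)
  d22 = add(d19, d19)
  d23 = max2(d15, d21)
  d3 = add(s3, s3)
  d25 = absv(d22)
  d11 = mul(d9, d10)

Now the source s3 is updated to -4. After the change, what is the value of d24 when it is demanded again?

Demanding d24 again yields -64.
Note where the cutoff bites: d23 is checked, finds nothing changed, and keeps its cache.

First demand of the output computes:
  d4 = neg(-1) = 1
  d5 = mul(-1, -1) = 1
  d7 = min2(1, 1) = 1
  d9 = absv(1) = 1
  d10 = mul(1, 1) = 1
  d11 = mul(1, 1) = 1
  d12 = max2(1, 1) = 1
  d13 = absv(1) = 1
  d14 = max2(1, 1) = 1
  d15 = sub(1, 1) = 0
  d16 = max2(0, 1) = 1
  d18 = add(1, 1) = 2
  d19 = min2(2, 1) = 1
  d21 = sub(1, 1) = 0
  d23 = max2(0, 0) = 0
  d24 = sub(0, 1) = -1

After the edit, cleaning proceeds:
  d4: a read changed (s3 -1->-4) — executes, giving 4.
  d5: a read changed (s3 -1->-4; s3 -1->-4) — executes, giving 16.
  d7: a read changed (d4 1->4; d5 1->16) — executes, giving 4.
  d9: a read changed (d7 1->4) — executes, giving 4.
  d10: a read changed (d7 1->4; d7 1->4) — executes, giving 16.
  d11: a read changed (d9 1->4; d10 1->16) — executes, giving 64.
  d12: a read changed (d9 1->4; d11 1->64) — executes, giving 64.
  d13: a read changed (d12 1->64) — executes, giving 64.
  d14: a read changed (d11 1->64; d13 1->64) — executes, giving 64.
  d15: a read changed (d14 1->64; d11 1->64) — executes, giving 0 — identical to its old value.
  d16: a read changed (d13 1->64) — executes, giving 64.
  d18: a read changed (d4 1->4; d13 1->64) — executes, giving 68.
  d19: a read changed (d18 2->68; d12 1->64) — executes, giving 64.
  d21: a read changed (d11 1->64; d19 1->64) — executes, giving 0 — identical to its old value.
  d23: dirty, but its reads are unchanged (d15 unchanged, d21 unchanged); cached 0 stands.
  d24: a read changed (d16 1->64) — executes, giving -64.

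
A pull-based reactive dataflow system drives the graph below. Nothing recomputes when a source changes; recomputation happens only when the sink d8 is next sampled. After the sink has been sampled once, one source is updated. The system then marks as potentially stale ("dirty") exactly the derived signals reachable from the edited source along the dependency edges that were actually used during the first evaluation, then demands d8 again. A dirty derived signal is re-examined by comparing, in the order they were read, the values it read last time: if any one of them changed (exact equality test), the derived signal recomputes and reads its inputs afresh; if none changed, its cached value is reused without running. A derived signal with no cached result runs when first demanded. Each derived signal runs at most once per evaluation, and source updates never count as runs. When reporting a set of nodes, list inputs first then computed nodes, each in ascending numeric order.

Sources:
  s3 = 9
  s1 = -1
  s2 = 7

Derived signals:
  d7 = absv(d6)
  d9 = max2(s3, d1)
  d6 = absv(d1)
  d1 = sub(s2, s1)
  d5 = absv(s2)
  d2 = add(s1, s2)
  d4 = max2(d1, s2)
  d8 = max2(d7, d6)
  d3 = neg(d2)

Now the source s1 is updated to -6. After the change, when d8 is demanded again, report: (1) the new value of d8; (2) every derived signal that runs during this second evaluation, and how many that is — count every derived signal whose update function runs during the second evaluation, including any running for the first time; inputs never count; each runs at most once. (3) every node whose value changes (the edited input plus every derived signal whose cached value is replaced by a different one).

New value of d8: 13.
Derived signals that run: d1, d6, d7, d8 — 4 in total.
Values that change: s1, d1, d6, d7, d8.

First evaluation (everything demanded from the output):
  d1 = sub(7, -1) = 8
  d6 = absv(8) = 8
  d7 = absv(8) = 8
  d8 = max2(8, 8) = 8

Propagation after the edit:
  d1: runs — s1 -1->-6; result 13.
  d6: runs — d1 8->13; result 13.
  d7: runs — d6 8->13; result 13.
  d8: runs — d7 8->13; d6 8->13; result 13.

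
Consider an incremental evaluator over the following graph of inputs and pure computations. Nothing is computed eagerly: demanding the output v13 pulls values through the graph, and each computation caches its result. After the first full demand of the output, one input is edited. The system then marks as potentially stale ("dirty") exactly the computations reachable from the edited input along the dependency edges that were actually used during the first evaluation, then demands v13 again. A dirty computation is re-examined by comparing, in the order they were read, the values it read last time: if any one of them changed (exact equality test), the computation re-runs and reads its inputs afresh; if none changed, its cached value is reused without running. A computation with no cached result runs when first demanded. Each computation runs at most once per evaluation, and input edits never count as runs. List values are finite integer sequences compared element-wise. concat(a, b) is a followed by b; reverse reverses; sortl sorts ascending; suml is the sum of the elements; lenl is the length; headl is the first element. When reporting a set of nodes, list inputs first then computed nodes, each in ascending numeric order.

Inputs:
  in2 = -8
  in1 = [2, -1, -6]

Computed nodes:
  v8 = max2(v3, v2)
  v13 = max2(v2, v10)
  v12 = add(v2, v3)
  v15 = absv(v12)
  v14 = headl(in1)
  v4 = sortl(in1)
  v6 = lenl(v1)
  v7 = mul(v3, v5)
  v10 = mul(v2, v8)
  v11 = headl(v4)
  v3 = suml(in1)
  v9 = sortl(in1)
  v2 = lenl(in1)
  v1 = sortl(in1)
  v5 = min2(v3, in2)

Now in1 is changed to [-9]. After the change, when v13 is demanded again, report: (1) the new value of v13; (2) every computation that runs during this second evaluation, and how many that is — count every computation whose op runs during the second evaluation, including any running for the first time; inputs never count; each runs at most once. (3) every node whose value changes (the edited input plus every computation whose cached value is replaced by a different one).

v13 now evaluates to 1.
Run set: v2, v3, v8, v10, v13 (5 run).
Changed values: in1, v2, v3, v8, v10, v13.

Initial pass — values computed on the first demand:
  v2 = lenl([2, -1, -6]) = 3
  v3 = suml([2, -1, -6]) = -5
  v8 = max2(-5, 3) = 3
  v10 = mul(3, 3) = 9
  v13 = max2(3, 9) = 9

Second demand — change propagation:
  v2: re-runs because in1 [2, -1, -6]->[-9]; new result 1.
  v3: re-runs because in1 [2, -1, -6]->[-9]; new result -9.
  v8: re-runs because v3 -5->-9; v2 3->1; new result 1.
  v10: re-runs because v2 3->1; v8 3->1; new result 1.
  v13: re-runs because v2 3->1; v10 9->1; new result 1.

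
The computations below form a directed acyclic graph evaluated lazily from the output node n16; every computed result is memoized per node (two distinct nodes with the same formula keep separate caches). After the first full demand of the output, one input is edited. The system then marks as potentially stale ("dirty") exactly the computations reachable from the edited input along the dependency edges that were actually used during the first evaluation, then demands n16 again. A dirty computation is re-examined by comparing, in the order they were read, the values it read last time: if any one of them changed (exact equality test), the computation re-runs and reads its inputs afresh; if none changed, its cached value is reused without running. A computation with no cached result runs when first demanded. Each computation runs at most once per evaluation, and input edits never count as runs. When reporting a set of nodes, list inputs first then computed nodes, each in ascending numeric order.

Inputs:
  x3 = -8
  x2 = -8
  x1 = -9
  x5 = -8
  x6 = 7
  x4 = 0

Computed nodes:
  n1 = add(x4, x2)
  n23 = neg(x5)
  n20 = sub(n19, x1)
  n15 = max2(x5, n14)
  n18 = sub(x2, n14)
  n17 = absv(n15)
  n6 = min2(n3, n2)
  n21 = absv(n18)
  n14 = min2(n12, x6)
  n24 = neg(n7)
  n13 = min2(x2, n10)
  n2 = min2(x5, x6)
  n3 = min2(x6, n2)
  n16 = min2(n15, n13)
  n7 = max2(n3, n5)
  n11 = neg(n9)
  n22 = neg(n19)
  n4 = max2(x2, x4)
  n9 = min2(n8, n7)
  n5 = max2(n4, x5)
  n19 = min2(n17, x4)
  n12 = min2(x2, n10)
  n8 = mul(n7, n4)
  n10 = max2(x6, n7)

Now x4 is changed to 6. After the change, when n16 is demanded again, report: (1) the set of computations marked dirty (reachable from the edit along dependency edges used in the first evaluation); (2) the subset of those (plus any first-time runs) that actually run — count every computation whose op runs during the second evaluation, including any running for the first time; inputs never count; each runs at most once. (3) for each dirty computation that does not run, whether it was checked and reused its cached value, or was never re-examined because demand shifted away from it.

The edit dirties: n4, n5, n7, n10, n12, n13, n14, n15, n16.
4 computations run: n4, n5, n7, n10.
Cache hits after checking: n12, n13, n14, n15, n16.
Note the absorption at n10: it re-runs yet its value is the same, leaving the output's value untouched.

First demand of the output computes:
  n2 = min2(-8, 7) = -8
  n3 = min2(7, -8) = -8
  n4 = max2(-8, 0) = 0
  n5 = max2(0, -8) = 0
  n7 = max2(-8, 0) = 0
  n10 = max2(7, 0) = 7
  n12 = min2(-8, 7) = -8
  n13 = min2(-8, 7) = -8
  n14 = min2(-8, 7) = -8
  n15 = max2(-8, -8) = -8
  n16 = min2(-8, -8) = -8

After the edit, cleaning proceeds:
  n4: a read changed (x4 0->6) — executes, giving 6.
  n5: a read changed (n4 0->6) — executes, giving 6.
  n7: a read changed (n5 0->6) — executes, giving 6.
  n10: a read changed (n7 0->6) — executes, giving 7 — identical to its old value.
  n12: dirty, but its reads are unchanged (x2 unchanged, n10 unchanged); cached -8 stands.
  n13: dirty, but its reads are unchanged (x2 unchanged, n10 unchanged); cached -8 stands.
  n14: dirty, but its reads are unchanged (n12 unchanged, x6 unchanged); cached -8 stands.
  n15: dirty, but its reads are unchanged (x5 unchanged, n14 unchanged); cached -8 stands.
  n16: dirty, but its reads are unchanged (n15 unchanged, n13 unchanged); cached -8 stands.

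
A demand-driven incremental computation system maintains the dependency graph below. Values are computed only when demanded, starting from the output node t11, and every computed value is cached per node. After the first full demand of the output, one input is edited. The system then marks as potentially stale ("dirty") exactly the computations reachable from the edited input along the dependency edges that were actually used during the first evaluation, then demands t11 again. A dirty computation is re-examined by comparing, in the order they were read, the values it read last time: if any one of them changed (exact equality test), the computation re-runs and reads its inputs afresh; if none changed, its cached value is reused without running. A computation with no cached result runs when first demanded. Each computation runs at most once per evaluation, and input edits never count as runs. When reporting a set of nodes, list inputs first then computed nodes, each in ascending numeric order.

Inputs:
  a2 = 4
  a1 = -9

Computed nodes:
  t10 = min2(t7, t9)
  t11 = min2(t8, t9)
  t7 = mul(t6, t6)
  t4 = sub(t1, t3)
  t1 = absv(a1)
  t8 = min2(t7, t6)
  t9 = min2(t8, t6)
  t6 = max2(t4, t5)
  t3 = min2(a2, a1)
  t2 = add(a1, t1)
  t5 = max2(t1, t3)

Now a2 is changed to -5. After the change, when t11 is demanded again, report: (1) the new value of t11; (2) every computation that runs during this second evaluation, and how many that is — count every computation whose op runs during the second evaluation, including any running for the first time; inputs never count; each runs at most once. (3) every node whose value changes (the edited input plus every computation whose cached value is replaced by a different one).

New value of t11: 18.
Computations that run: t3 — 1 in total.
Values that change: a2.
Key observation: the change is absorbed at t3 — it re-runs but produces the same value, and the output's value is unchanged.

First evaluation (everything demanded from the output):
  t1 = absv(-9) = 9
  t3 = min2(4, -9) = -9
  t4 = sub(9, -9) = 18
  t5 = max2(9, -9) = 9
  t6 = max2(18, 9) = 18
  t7 = mul(18, 18) = 324
  t8 = min2(324, 18) = 18
  t9 = min2(18, 18) = 18
  t11 = min2(18, 18) = 18

Propagation after the edit:
  t3: runs — a2 4->-5; result -9 (same value as before).
  t4: checked — values it read are unchanged (t1 unchanged, t3 unchanged); reused cached 18 without running.
  t5: checked — values it read are unchanged (t1 unchanged, t3 unchanged); reused cached 9 without running.
  t6: checked — values it read are unchanged (t4 unchanged, t5 unchanged); reused cached 18 without running.
  t7: checked — values it read are unchanged (t6 unchanged, t6 unchanged); reused cached 324 without running.
  t8: checked — values it read are unchanged (t7 unchanged, t6 unchanged); reused cached 18 without running.
  t9: checked — values it read are unchanged (t8 unchanged, t6 unchanged); reused cached 18 without running.
  t11: checked — values it read are unchanged (t8 unchanged, t9 unchanged); reused cached 18 without running.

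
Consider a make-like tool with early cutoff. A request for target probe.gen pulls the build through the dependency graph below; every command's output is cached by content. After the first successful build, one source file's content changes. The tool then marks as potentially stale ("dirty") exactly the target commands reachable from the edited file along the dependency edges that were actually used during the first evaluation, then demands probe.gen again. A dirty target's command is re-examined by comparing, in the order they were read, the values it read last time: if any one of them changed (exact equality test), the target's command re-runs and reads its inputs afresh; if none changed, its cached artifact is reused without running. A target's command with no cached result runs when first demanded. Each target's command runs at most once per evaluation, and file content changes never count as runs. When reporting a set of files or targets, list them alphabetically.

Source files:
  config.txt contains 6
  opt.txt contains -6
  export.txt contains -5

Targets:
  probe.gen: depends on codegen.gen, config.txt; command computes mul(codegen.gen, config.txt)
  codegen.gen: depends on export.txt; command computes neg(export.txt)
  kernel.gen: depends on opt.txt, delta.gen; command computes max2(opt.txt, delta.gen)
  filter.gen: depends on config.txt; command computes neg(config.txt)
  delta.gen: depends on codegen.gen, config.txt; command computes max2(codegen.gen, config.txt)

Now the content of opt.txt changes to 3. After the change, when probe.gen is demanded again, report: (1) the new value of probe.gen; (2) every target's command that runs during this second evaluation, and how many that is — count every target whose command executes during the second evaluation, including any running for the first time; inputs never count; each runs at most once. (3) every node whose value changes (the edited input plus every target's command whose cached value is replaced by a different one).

First demand of the output computes:
  codegen.gen = neg(-5) = 5
  probe.gen = mul(5, 6) = 30

After the edit, cleaning proceeds:
  opt.txt only reaches undemanded nodes; the second demand re-runs nothing.

Note the shortcut — opt.txt feeds only undemanded nodes, so no recomputation happens.

Demanding probe.gen again yields 30.
0 target commands run: none.
The nodes whose values change: opt.txt.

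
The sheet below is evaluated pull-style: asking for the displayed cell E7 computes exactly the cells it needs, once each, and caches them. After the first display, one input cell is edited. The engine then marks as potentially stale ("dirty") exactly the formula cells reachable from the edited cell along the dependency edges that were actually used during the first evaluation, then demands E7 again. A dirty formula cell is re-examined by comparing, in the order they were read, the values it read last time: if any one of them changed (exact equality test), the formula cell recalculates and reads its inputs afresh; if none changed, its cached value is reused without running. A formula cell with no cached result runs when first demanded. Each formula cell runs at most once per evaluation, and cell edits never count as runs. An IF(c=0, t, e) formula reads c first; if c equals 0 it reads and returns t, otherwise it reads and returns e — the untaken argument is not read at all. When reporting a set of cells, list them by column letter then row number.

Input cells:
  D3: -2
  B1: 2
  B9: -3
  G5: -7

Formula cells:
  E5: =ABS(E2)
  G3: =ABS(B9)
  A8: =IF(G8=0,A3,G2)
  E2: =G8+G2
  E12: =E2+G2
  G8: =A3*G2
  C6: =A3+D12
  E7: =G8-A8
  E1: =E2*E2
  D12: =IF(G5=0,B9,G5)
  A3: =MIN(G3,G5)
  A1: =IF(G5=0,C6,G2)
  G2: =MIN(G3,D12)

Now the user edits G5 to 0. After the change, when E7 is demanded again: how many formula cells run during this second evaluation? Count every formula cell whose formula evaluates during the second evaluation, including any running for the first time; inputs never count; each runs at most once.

6 formula cells run: A3, A8, D12, E7, G2, G8.

First demand of the output computes:
  D12 = IF(G5=0: G5=-7 -> else branch G5) = -7
  G3 = ABS(-3) = 3
  A3 = MIN(3, -7) = -7
  G2 = MIN(3, -7) = -7
  G8 = -7 * -7 = 49
  A8 = IF(G8=0: G8=49 -> else branch G2) = -7
  E7 = 49 - -7 = 56

After the edit, cleaning proceeds:
  A3: a read changed (G5 -7->0) — executes, giving 0.
  D12: a read changed (G5 -7->0; G5 -7->0) — executes, giving -3.
  G2: a read changed (D12 -7->-3) — executes, giving -3.
  G8: a read changed (A3 -7->0; G2 -7->-3) — executes, giving 0.
  A8: a read changed (G8 49->0; G2 -7->-3) — executes, giving 0.
  E7: a read changed (G8 49->0; A8 -7->0) — executes, giving 0.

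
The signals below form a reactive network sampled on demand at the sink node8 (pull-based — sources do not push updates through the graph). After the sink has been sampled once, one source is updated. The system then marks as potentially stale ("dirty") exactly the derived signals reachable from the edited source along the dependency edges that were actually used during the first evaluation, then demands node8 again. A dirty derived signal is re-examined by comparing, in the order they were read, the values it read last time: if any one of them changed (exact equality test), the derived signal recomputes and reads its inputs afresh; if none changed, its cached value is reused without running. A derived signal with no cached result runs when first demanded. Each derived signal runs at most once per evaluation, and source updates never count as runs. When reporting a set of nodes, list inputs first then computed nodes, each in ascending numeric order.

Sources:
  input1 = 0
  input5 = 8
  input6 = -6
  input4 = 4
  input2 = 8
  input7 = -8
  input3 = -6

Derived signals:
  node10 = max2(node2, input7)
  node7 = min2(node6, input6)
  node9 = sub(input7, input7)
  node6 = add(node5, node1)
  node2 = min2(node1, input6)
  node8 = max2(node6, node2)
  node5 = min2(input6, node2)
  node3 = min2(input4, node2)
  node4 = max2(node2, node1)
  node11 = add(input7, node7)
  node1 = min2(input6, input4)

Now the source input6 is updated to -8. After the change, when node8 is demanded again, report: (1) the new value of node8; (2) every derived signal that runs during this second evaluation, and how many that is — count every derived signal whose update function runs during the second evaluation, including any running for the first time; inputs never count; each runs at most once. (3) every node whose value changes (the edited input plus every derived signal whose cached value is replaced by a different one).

node8 now evaluates to -8.
Run set: node1, node2, node5, node6, node8 (5 run).
Changed values: input6, node1, node2, node5, node6, node8.

Initial pass — values computed on the first demand:
  node1 = min2(-6, 4) = -6
  node2 = min2(-6, -6) = -6
  node5 = min2(-6, -6) = -6
  node6 = add(-6, -6) = -12
  node8 = max2(-12, -6) = -6

Second demand — change propagation:
  node1: re-runs because input6 -6->-8; new result -8.
  node2: re-runs because node1 -6->-8; input6 -6->-8; new result -8.
  node5: re-runs because input6 -6->-8; node2 -6->-8; new result -8.
  node6: re-runs because node5 -6->-8; node1 -6->-8; new result -16.
  node8: re-runs because node6 -12->-16; node2 -6->-8; new result -8.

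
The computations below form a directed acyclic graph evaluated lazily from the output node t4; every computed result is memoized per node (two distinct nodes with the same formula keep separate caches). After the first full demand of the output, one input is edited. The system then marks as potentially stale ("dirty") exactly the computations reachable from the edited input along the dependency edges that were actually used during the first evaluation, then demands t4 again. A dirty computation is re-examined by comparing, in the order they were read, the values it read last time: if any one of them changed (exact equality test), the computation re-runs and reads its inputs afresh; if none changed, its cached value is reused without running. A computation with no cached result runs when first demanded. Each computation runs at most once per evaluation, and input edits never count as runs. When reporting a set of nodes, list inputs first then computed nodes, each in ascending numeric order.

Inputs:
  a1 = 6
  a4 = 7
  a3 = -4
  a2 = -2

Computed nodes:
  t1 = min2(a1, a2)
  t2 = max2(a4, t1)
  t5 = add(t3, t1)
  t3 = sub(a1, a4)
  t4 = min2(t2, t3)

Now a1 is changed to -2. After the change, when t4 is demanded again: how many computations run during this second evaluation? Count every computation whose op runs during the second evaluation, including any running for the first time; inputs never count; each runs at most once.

3 computations run: t1, t3, t4.
Note where the cutoff bites: t2 is checked, finds nothing changed, and keeps its cache.

First demand of the output computes:
  t1 = min2(6, -2) = -2
  t2 = max2(7, -2) = 7
  t3 = sub(6, 7) = -1
  t4 = min2(7, -1) = -1

After the edit, cleaning proceeds:
  t1: a read changed (a1 6->-2) — executes, giving -2 — identical to its old value.
  t2: dirty, but its reads are unchanged (a4 unchanged, t1 unchanged); cached 7 stands.
  t3: a read changed (a1 6->-2) — executes, giving -9.
  t4: a read changed (t3 -1->-9) — executes, giving -9.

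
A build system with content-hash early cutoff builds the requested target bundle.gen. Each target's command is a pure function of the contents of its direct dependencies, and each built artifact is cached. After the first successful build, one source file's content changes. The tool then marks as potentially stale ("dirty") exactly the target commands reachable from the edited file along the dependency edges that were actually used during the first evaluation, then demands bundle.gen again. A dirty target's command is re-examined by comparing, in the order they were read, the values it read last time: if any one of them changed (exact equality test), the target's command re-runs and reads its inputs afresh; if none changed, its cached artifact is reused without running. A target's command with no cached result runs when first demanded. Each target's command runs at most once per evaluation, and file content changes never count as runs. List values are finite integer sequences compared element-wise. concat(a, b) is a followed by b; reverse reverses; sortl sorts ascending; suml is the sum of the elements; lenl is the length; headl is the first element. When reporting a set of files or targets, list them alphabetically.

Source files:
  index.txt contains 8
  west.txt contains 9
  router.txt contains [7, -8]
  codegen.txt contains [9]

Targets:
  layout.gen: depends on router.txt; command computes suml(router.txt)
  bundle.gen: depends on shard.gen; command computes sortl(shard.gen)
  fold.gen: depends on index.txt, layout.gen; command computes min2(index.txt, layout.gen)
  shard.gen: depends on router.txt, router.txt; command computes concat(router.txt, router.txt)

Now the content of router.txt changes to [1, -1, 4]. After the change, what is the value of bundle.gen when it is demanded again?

New value of bundle.gen: [-1, -1, 1, 1, 4, 4].

First evaluation (everything demanded from the output):
  shard.gen = concat([7, -8], [7, -8]) = [7, -8, 7, -8]
  bundle.gen = sortl([7, -8, 7, -8]) = [-8, -8, 7, 7]

Propagation after the edit:
  shard.gen: runs — router.txt [7, -8]->[1, -1, 4]; router.txt [7, -8]->[1, -1, 4]; result [1, -1, 4, 1, -1, 4].
  bundle.gen: runs — shard.gen [7, -8, 7, -8]->[1, -1, 4, 1, -1, 4]; result [-1, -1, 1, 1, 4, 4].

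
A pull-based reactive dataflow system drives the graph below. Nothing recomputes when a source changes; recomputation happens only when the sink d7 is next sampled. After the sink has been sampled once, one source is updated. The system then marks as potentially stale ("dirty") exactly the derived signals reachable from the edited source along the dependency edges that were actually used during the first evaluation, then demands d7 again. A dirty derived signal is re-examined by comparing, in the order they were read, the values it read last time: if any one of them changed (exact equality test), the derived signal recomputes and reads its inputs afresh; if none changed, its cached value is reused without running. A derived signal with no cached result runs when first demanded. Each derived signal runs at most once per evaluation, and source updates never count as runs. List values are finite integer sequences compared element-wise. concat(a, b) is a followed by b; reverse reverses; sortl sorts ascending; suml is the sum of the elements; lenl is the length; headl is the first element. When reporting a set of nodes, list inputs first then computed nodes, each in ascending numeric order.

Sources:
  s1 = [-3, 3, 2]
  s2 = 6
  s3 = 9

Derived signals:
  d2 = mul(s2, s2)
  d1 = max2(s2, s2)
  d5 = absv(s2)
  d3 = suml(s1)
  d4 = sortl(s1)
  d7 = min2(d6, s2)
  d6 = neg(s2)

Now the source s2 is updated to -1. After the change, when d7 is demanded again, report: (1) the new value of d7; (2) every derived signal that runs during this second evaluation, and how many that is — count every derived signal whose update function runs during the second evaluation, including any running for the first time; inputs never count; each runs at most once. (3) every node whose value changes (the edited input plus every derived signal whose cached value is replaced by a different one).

First evaluation (everything demanded from the output):
  d6 = neg(6) = -6
  d7 = min2(-6, 6) = -6

Propagation after the edit:
  d6: runs — s2 6->-1; result 1.
  d7: runs — d6 -6->1; s2 6->-1; result -1.

New value of d7: -1.
Derived signals that run: d6, d7 — 2 in total.
Values that change: s2, d6, d7.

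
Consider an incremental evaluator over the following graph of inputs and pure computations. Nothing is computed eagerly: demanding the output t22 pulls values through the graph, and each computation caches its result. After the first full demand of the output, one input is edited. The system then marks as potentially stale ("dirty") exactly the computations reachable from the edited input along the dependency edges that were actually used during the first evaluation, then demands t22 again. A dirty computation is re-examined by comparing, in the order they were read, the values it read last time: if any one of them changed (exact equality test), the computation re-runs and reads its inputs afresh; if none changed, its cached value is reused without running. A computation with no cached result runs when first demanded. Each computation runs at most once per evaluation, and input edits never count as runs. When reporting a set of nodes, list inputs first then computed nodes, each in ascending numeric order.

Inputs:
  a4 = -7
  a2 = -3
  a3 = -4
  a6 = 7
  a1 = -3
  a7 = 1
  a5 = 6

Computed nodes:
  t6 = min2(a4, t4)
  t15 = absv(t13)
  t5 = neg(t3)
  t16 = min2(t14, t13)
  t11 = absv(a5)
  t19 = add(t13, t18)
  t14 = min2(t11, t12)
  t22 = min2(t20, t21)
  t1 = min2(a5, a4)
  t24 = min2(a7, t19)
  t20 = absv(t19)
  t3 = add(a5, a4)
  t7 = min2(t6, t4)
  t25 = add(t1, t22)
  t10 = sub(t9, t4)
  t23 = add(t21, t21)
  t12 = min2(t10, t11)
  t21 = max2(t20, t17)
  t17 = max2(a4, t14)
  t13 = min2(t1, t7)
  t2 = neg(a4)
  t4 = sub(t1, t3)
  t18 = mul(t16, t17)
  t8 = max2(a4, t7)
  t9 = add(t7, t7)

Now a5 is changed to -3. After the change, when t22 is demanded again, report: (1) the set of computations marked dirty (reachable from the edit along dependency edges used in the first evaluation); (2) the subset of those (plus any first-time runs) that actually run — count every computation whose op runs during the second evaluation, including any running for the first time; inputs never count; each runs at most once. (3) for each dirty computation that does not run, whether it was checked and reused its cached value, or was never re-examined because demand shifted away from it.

Initial pass — values computed on the first demand:
  t1 = min2(6, -7) = -7
  t3 = add(6, -7) = -1
  t4 = sub(-7, -1) = -6
  t6 = min2(-7, -6) = -7
  t7 = min2(-7, -6) = -7
  t9 = add(-7, -7) = -14
  t10 = sub(-14, -6) = -8
  t11 = absv(6) = 6
  t12 = min2(-8, 6) = -8
  t13 = min2(-7, -7) = -7
  t14 = min2(6, -8) = -8
  t16 = min2(-8, -7) = -8
  t17 = max2(-7, -8) = -7
  t18 = mul(-8, -7) = 56
  t19 = add(-7, 56) = 49
  t20 = absv(49) = 49
  t21 = max2(49, -7) = 49
  t22 = min2(49, 49) = 49

Second demand — change propagation:
  t1: re-runs because a5 6->-3; new result -7 (unchanged).
  t3: re-runs because a5 6->-3; new result -10.
  t4: re-runs because t3 -1->-10; new result 3.
  t6: re-runs because t4 -6->3; new result -7 (unchanged).
  t7: re-runs because t4 -6->3; new result -7 (unchanged).
  t9: re-examined; everything it read last time is the same (t7 unchanged, t7 unchanged) — cache -14 kept, no run.
  t10: re-runs because t4 -6->3; new result -17.
  t11: re-runs because a5 6->-3; new result 3.
  t12: re-runs because t10 -8->-17; t11 6->3; new result -17.
  t13: re-examined; everything it read last time is the same (t1 unchanged, t7 unchanged) — cache -7 kept, no run.
  t14: re-runs because t11 6->3; t12 -8->-17; new result -17.
  t16: re-runs because t14 -8->-17; new result -17.
  t17: re-runs because t14 -8->-17; new result -7 (unchanged).
  t18: re-runs because t16 -8->-17; new result 119.
  t19: re-runs because t18 56->119; new result 112.
  t20: re-runs because t19 49->112; new result 112.
  t21: re-runs because t20 49->112; new result 112.
  t22: re-runs because t20 49->112; t21 49->112; new result 112.

The important point: at t9 every value read last time is unchanged, so the dirty flag clears without a run.

Dirty set: t1, t3, t4, t6, t7, t9, t10, t11, t12, t13, t14, t16, t17, t18, t19, t20, t21, t22.
Run set: t1, t3, t4, t6, t7, t10, t11, t12, t14, t16, t17, t18, t19, t20, t21, t22 (16 run).
Re-examined without running (cache reused): t9, t13.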